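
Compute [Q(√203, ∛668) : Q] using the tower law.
[Q(√203, ∛668) : Q] = 6

Let L = Q(√203, ∛668). Since Q(√203) ⊂ L and [Q(√203):Q] = 2, the tower law gives 2 | [L:Q]. Likewise Q(∛668) ⊂ L with [Q(∛668):Q] = 3 (because 668 is not a perfect cube), so 3 | [L:Q]. As gcd(2,3) = 1, [L:Q] is divisible by 6. Conversely L is generated over Q by √203 and ∛668, so [L:Q] ≤ 2·3 = 6. Therefore [Q(√203, ∛668) : Q] = 6.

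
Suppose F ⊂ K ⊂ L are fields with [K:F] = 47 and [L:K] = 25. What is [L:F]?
[L:F] = 1175

The tower law says that for any tower of field extensions F ⊂ K ⊂ L with finite degrees, [L:F] = [L:K] · [K:F]. Here this gives [L:F] = 25 · 47 = 1175.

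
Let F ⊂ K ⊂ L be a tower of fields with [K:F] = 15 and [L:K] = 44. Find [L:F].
[L:F] = 660

The tower law says that for any tower of field extensions F ⊂ K ⊂ L with finite degrees, [L:F] = [L:K] · [K:F]. Here this gives [L:F] = 44 · 15 = 660.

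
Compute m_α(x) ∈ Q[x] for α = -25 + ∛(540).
m_α(x) = x^3 + 75x^2 + 1875x + 15085

Set β = α + 25 = ∛(540), so β^3 = 540. Then (α + 25)^3 - 540 = 0, i.e. α is a root of g(x) = (x + 25)^3 - 540 = x^3 + 75x^2 + 1875x + 15085. Since g(x) = h(x + 25) where h(x) = x^3 - 540, and h is irreducible over Q (because 540 is not a perfect cube, so h has no rational root, and a monic cubic with no rational root is irreducible), g is also irreducible (irreducibility is preserved under the substitution x → x + 25). Hence m_α(x) = x^3 + 75x^2 + 1875x + 15085.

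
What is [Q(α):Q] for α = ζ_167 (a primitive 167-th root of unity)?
[Q(α):Q] = 166

The minimal polynomial of ζ_167 over Q is the 167-th cyclotomic polynomial Φ_167(x), which is irreducible over Q and has degree φ(167) = 166. Hence [Q(α):Q] = φ(167) = 166.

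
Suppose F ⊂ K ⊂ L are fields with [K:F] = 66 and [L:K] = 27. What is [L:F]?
[L:F] = 1782

The tower law says that for any tower of field extensions F ⊂ K ⊂ L with finite degrees, [L:F] = [L:K] · [K:F]. Here this gives [L:F] = 27 · 66 = 1782.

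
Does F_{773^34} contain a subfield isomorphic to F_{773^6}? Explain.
No: F_{773^6} is not a subfield of F_{773^34}

F_{p^m} embeds in F_{p^n} iff m | n. Here 6 ∤ 34 (since 34 = 5·6 + 4 with remainder 4 ≠ 0), so F_{773^6} is not a subfield of F_{773^34}. Equivalently: if it were, the tower law would give 6 = [F_{773^6}:F_773] dividing [F_{773^34}:F_773] = 34, contradiction.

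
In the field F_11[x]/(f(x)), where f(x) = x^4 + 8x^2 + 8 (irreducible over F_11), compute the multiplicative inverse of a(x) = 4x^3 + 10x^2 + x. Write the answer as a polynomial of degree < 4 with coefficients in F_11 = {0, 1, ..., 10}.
a(x)^(-1) ≡ 3x^3 + 5x + 9 (mod f(x))

Since f is irreducible over F_11, F_11[x]/(f) is a field and a(x) ≠ 0 has an inverse. Apply the extended Euclidean algorithm to f(x) and a(x) in F_11[x]: f(x) = (3x + 9)·a(x) + (3x^2 + 2x + 8);  a(x) = (5x)·(3x^2 + 2x + 8) + (5x);  (3x^2 + 2x + 8) = (5x + 7)·(5x) + (8). The last nonzero remainder is the constant 8 = gcd(f, a) in F_11. Back-substituting through the division chain expresses 8 = s(x)·a(x) + t(x)·f(x) with s(x) ≡ 2x^3 + 7x + 6 (mod f), so (2x^3 + 7x + 6)·a(x) ≡ 8 (mod f). Multiplying by 8^(-1) ≡ 7 in F_11 gives a(x)^(-1) ≡ 7·(2x^3 + 7x + 6) ≡ 3x^3 + 5x + 9 (mod f). Check: (4x^3 + 10x^2 + x)·(3x^3 + 5x + 9) = x^6 + 8x^5 + x^4 + 9x^3 + 7x^2 + 9x ≡ 1 (mod x^4 + 8x^2 + 8).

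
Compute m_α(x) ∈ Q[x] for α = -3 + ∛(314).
m_α(x) = x^3 + 9x^2 + 27x - 287

Set β = α + 3 = ∛(314), so β^3 = 314. Then (α + 3)^3 - 314 = 0, i.e. α is a root of g(x) = (x + 3)^3 - 314 = x^3 + 9x^2 + 27x - 287. Since g(x) = h(x + 3) where h(x) = x^3 - 314, and h is irreducible over Q (because 314 is not a perfect cube, so h has no rational root, and a monic cubic with no rational root is irreducible), g is also irreducible (irreducibility is preserved under the substitution x → x + 3). Hence m_α(x) = x^3 + 9x^2 + 27x - 287.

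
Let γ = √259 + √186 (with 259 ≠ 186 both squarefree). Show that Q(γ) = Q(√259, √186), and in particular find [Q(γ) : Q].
[Q(γ) : Q] = 4 (equivalently, Q(γ) = Q(√259, √186))

Obviously Q(γ) ⊆ Q(√259, √186), and [Q(√259, √186):Q] = 4 (since 259, 186 are distinct squarefree integers > 1 with 48174 not a perfect square). To show equality we compute the minimal polynomial of γ. From γ = √259 + √186: γ^2 = 259 + 2√(48174) + 186 = 445 + 2√(48174), so γ^2 - 445 = 2√(48174); squaring, (γ^2 - 445)^2 = 4·48174, i.e. γ^4 - 890γ^2 + 198025 - 192696 = 0, i.e. γ^4 - 890γ^2 + 5329 = 0. So γ is a root of x^4 - 890x^2 + 5329. This polynomial is irreducible over Q: it has no rational root (each ±√259 ± √186 is irrational), and any factorization into two quadratics over Q would force √(48174) ∈ Q (pairing opposite roots) or √259, √186 ∈ Q (other pairings), all impossible. Hence [Q(γ):Q] = 4 = [Q(√259, √186):Q], so Q(γ) = Q(√259, √186).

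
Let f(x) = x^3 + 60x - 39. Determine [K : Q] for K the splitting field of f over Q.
[K : Q] = 6

By the rational root test, any rational root of the monic integer polynomial f(x) = x^3 + 60x - 39 must be an integer dividing the constant term -39, i.e. one of ±{1, 3, 13, 39}. Evaluating: f(1) = 22, f(-1) = -100, f(3) = 168, f(-3) = -246, f(13) = 2938, f(-13) = -3016, f(39) = 61620, f(-39) = -61698; none is 0, so f has no rational root and is therefore irreducible over Q (a cubic with no linear factor over a field is irreducible). For an irreducible cubic, the Galois group is A_3 or S_3 according as the discriminant disc(f) = -4a^3 - 27b^2 = -4·(60)^3 - 27·(-39)^2 = -905067 is or is not a square in Q. Here disc(f) = -905067 is not a perfect square in Q, so the Galois group of f over Q is not contained in A_3 and must be all of S_3. The splitting field has degree |S_3| = 6 over Q, so [K : Q] = 6.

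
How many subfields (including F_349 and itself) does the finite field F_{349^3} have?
F_{349^3} has 2 subfields

The subfields of F_{p^n} are exactly the fields F_{p^d} for d | n (each is the fixed field of the unique index-d subgroup of Gal(F_{p^n}/F_p) ≅ Z/nZ). The divisors of n = 3 are {1, 3}, giving 2 subfields: F_{349^1}, F_{349^3}.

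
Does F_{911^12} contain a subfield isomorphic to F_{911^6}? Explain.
Yes: F_{911^6} is a subfield of F_{911^12}

F_{p^m} embeds in F_{p^n} iff m | n (since F_{p^n} is the splitting field of x^(p^n) - x, and F_{p^m} ⊂ F_{p^n} forces p^n to be a power of p^m, i.e. m | n; conversely if m | n then every root of x^(p^m) - x is a root of x^(p^n) - x). Here 6 | 12 (since 12 = 2·6), so F_{911^6} is a subfield of F_{911^12}, and [F_{911^12} : F_{911^6}] = 12/6 = 2.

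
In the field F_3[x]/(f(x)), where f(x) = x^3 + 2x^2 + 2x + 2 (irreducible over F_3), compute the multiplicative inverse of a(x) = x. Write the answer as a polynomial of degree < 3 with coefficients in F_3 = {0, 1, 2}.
a(x)^(-1) ≡ x^2 + 2x + 2 (mod f(x))

Since f is irreducible over F_3, F_3[x]/(f) is a field and a(x) ≠ 0 has an inverse. Apply the extended Euclidean algorithm to f(x) and a(x) in F_3[x]: f(x) = (x^2 + 2x + 2)·a(x) + (2). The last nonzero remainder is the constant 2 = gcd(f, a) in F_3. Back-substituting through the division chain expresses 2 = s(x)·a(x) + t(x)·f(x) with s(x) ≡ 2x^2 + x + 1 (mod f), so (2x^2 + x + 1)·a(x) ≡ 2 (mod f). Multiplying by 2^(-1) ≡ 2 in F_3 gives a(x)^(-1) ≡ 2·(2x^2 + x + 1) ≡ x^2 + 2x + 2 (mod f). Check: (x)·(x^2 + 2x + 2) = x^3 + 2x^2 + 2x ≡ 1 (mod x^3 + 2x^2 + 2x + 2).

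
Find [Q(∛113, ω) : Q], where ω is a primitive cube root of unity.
[Q(∛113, ω) : Q] = 6

[Q(∛113):Q] = 3 (min poly x^3 - 113, irreducible since 113 is not a perfect cube). [Q(ω):Q] = 2 (min poly x^2 + x + 1). Since Q(∛113) ⊂ R and ω ∉ R, we have ω ∉ Q(∛113), so x^2 + x + 1 remains irreducible over Q(∛113) and [Q(∛113, ω) : Q(∛113)] = 2. By the tower law, [Q(∛113, ω) : Q] = 3 · 2 = 6. (In fact Q(∛113, ω) is the splitting field of x^3 - 113 over Q.)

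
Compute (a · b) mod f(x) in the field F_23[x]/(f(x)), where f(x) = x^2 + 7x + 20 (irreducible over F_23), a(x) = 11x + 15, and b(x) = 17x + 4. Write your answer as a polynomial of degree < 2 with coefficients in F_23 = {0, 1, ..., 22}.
a · b ≡ 2x (mod f(x))

Multiply in F_23[x]: a(x)·b(x) = (11x + 15)·(17x + 4) = 3x^2 + 14. This has degree ≥ 2, so divide by f(x) over F_23: 3x^2 + 14 = (3)·(x^2 + 7x + 20) + (2x). Hence a·b ≡ 2x (mod f). (F_23[x]/(f) is a field with 23^2 = 529 elements since f is irreducible of degree 2.)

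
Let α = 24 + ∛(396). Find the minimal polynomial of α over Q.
m_α(x) = x^3 - 72x^2 + 1728x - 14220

Set β = α - 24 = ∛(396), so β^3 = 396. Then (α - 24)^3 - 396 = 0, i.e. α is a root of g(x) = (x - 24)^3 - 396 = x^3 - 72x^2 + 1728x - 14220. Since g(x) = h(x - 24) where h(x) = x^3 - 396, and h is irreducible over Q (because 396 is not a perfect cube, so h has no rational root, and a monic cubic with no rational root is irreducible), g is also irreducible (irreducibility is preserved under the substitution x → x - 24). Hence m_α(x) = x^3 - 72x^2 + 1728x - 14220.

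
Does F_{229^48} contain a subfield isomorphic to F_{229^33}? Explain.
No: F_{229^33} is not a subfield of F_{229^48}

F_{p^m} embeds in F_{p^n} iff m | n. Here 33 ∤ 48 (since 48 = 1·33 + 15 with remainder 15 ≠ 0), so F_{229^33} is not a subfield of F_{229^48}. Equivalently: if it were, the tower law would give 33 = [F_{229^33}:F_229] dividing [F_{229^48}:F_229] = 48, contradiction.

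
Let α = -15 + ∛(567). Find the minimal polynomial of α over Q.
m_α(x) = x^3 + 45x^2 + 675x + 2808

Set β = α + 15 = ∛(567), so β^3 = 567. Then (α + 15)^3 - 567 = 0, i.e. α is a root of g(x) = (x + 15)^3 - 567 = x^3 + 45x^2 + 675x + 2808. Since g(x) = h(x + 15) where h(x) = x^3 - 567, and h is irreducible over Q (because 567 is not a perfect cube, so h has no rational root, and a monic cubic with no rational root is irreducible), g is also irreducible (irreducibility is preserved under the substitution x → x + 15). Hence m_α(x) = x^3 + 45x^2 + 675x + 2808.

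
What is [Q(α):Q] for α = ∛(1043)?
[Q(α):Q] = 3

The minimal polynomial of α is x^3 - 1043, irreducible over Q since 1043 is not a perfect cube (so x^3 - 1043 has no rational root). Hence [Q(α):Q] = deg(m_α) = 3.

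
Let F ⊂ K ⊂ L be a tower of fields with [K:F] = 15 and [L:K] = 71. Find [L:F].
[L:F] = 1065

The tower law says that for any tower of field extensions F ⊂ K ⊂ L with finite degrees, [L:F] = [L:K] · [K:F]. Here this gives [L:F] = 71 · 15 = 1065.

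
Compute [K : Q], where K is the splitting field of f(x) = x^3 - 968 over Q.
[K : Q] = 6

The roots of x^3 - 968 are ∛968, ω∛968, ω^2∛968 where ω = e^(2πi/3) is a primitive cube root of unity, so K = Q(∛968, ω). Now [Q(∛968):Q] = 3 (since 968 is not a perfect cube, x^3 - 968 is irreducible) and [Q(ω):Q] = 2. Both 2 and 3 divide [K:Q], and [K:Q] ≤ 3·2 = 6, so [K:Q] = 6. (Equivalently: Q(∛968) ⊂ R but ω ∉ R, so [K : Q(∛968)] = 2.)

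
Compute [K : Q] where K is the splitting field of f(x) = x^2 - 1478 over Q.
[K : Q] = 2

f(x) = x^2 - 1478 factors as (x - √1478)(x + √1478). The splitting field is K = Q(√1478). Since 1478 is squarefree and > 1, it is not a perfect square, so x^2 - 1478 is irreducible over Q and [Q(√1478) : Q] = 2. Hence [K : Q] = 2.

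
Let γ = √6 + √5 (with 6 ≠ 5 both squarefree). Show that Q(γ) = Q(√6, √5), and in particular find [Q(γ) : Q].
[Q(γ) : Q] = 4 (equivalently, Q(γ) = Q(√6, √5))

Obviously Q(γ) ⊆ Q(√6, √5), and [Q(√6, √5):Q] = 4 (since 6, 5 are distinct squarefree integers > 1 with 30 not a perfect square). To show equality we compute the minimal polynomial of γ. From γ = √6 + √5: γ^2 = 6 + 2√(30) + 5 = 11 + 2√(30), so γ^2 - 11 = 2√(30); squaring, (γ^2 - 11)^2 = 4·30, i.e. γ^4 - 22γ^2 + 121 - 120 = 0, i.e. γ^4 - 22γ^2 + 1 = 0. So γ is a root of x^4 - 22x^2 + 1. This polynomial is irreducible over Q: it has no rational root (each ±√6 ± √5 is irrational), and any factorization into two quadratics over Q would force √(30) ∈ Q (pairing opposite roots) or √6, √5 ∈ Q (other pairings), all impossible. Hence [Q(γ):Q] = 4 = [Q(√6, √5):Q], so Q(γ) = Q(√6, √5).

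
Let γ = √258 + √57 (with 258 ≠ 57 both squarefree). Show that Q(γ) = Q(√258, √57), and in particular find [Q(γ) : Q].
[Q(γ) : Q] = 4 (equivalently, Q(γ) = Q(√258, √57))

Obviously Q(γ) ⊆ Q(√258, √57), and [Q(√258, √57):Q] = 4 (since 258, 57 are distinct squarefree integers > 1 with 14706 not a perfect square). To show equality we compute the minimal polynomial of γ. From γ = √258 + √57: γ^2 = 258 + 2√(14706) + 57 = 315 + 2√(14706), so γ^2 - 315 = 2√(14706); squaring, (γ^2 - 315)^2 = 4·14706, i.e. γ^4 - 630γ^2 + 99225 - 58824 = 0, i.e. γ^4 - 630γ^2 + 40401 = 0. So γ is a root of x^4 - 630x^2 + 40401. This polynomial is irreducible over Q: it has no rational root (each ±√258 ± √57 is irrational), and any factorization into two quadratics over Q would force √(14706) ∈ Q (pairing opposite roots) or √258, √57 ∈ Q (other pairings), all impossible. Hence [Q(γ):Q] = 4 = [Q(√258, √57):Q], so Q(γ) = Q(√258, √57).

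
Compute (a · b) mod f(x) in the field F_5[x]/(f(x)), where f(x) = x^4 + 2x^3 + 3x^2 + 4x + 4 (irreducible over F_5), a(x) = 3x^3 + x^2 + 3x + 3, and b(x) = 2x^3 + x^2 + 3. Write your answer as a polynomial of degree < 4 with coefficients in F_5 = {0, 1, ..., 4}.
a · b ≡ 4x^3 + x^2 + 2 (mod f(x))

Multiply in F_5[x]: a(x)·b(x) = (3x^3 + x^2 + 3x + 3)·(2x^3 + x^2 + 3) = x^6 + 2x^4 + 3x^3 + x^2 + 4x + 4. This has degree ≥ 4, so divide by f(x) over F_5: x^6 + 2x^4 + 3x^3 + x^2 + 4x + 4 = (x^2 + 3x + 3)·(x^4 + 2x^3 + 3x^2 + 4x + 4) + (4x^3 + x^2 + 2). Hence a·b ≡ 4x^3 + x^2 + 2 (mod f). (F_5[x]/(f) is a field with 5^4 = 625 elements since f is irreducible of degree 4.)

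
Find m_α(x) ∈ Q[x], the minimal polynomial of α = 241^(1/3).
m_α(x) = x^3 - 241

α satisfies α^3 = 241, so x^3 - 241 annihilates α. By the rational root test, a rational root p/q (in lowest terms) of x^3 - 241 would satisfy p^3 = 241 q^3, forcing q = 1 and p^3 = 241; but 241 is not a perfect cube, contradiction. A monic cubic over Q with no rational root is irreducible (any nontrivial factorization would include a linear factor). Hence x^3 - 241 is the minimal polynomial of α, and in particular [Q(α):Q] = 3.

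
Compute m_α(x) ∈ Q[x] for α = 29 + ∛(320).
m_α(x) = x^3 - 87x^2 + 2523x - 24709

Set β = α - 29 = ∛(320), so β^3 = 320. Then (α - 29)^3 - 320 = 0, i.e. α is a root of g(x) = (x - 29)^3 - 320 = x^3 - 87x^2 + 2523x - 24709. Since g(x) = h(x - 29) where h(x) = x^3 - 320, and h is irreducible over Q (because 320 is not a perfect cube, so h has no rational root, and a monic cubic with no rational root is irreducible), g is also irreducible (irreducibility is preserved under the substitution x → x - 29). Hence m_α(x) = x^3 - 87x^2 + 2523x - 24709.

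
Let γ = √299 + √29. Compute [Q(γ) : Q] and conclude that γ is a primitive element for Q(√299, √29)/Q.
[Q(γ) : Q] = 4 (equivalently, Q(γ) = Q(√299, √29))

Obviously Q(γ) ⊆ Q(√299, √29), and [Q(√299, √29):Q] = 4 (since 299, 29 are distinct squarefree integers > 1 with 8671 not a perfect square). To show equality we compute the minimal polynomial of γ. From γ = √299 + √29: γ^2 = 299 + 2√(8671) + 29 = 328 + 2√(8671), so γ^2 - 328 = 2√(8671); squaring, (γ^2 - 328)^2 = 4·8671, i.e. γ^4 - 656γ^2 + 107584 - 34684 = 0, i.e. γ^4 - 656γ^2 + 72900 = 0. So γ is a root of x^4 - 656x^2 + 72900. This polynomial is irreducible over Q: it has no rational root (each ±√299 ± √29 is irrational), and any factorization into two quadratics over Q would force √(8671) ∈ Q (pairing opposite roots) or √299, √29 ∈ Q (other pairings), all impossible. Hence [Q(γ):Q] = 4 = [Q(√299, √29):Q], so Q(γ) = Q(√299, √29).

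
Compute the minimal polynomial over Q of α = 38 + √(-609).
m_α(x) = x^2 - 76x + 2053

From α - 38 = √(-609), squaring gives (α - 38)^2 = -609, i.e. α^2 - 76α + 1444 = -609, so α^2 - 76α + 2053 = 0. The discriminant of x^2 - 76x + 2053 is (-76)^2 - 4·(2053) = 5776 - 8212 = -2436, and 4·(-609) is not a perfect square in Q since -609 is squarefree and ≠ 1. Hence x^2 - 76x + 2053 is irreducible over Q and is the minimal polynomial of α.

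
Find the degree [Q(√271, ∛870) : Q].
[Q(√271, ∛870) : Q] = 6

Let L = Q(√271, ∛870). Since Q(√271) ⊂ L and [Q(√271):Q] = 2, the tower law gives 2 | [L:Q]. Likewise Q(∛870) ⊂ L with [Q(∛870):Q] = 3 (because 870 is not a perfect cube), so 3 | [L:Q]. As gcd(2,3) = 1, [L:Q] is divisible by 6. Conversely L is generated over Q by √271 and ∛870, so [L:Q] ≤ 2·3 = 6. Therefore [Q(√271, ∛870) : Q] = 6.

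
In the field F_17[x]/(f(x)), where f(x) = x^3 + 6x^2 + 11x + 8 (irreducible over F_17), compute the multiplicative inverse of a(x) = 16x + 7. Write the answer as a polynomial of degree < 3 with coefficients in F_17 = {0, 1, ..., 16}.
a(x)^(-1) ≡ 15x^2 + 8x (mod f(x))

Since f is irreducible over F_17, F_17[x]/(f) is a field and a(x) ≠ 0 has an inverse. Apply the extended Euclidean algorithm to f(x) and a(x) in F_17[x]: f(x) = (16x^2 + 4x)·a(x) + (8). The last nonzero remainder is the constant 8 = gcd(f, a) in F_17. Back-substituting through the division chain expresses 8 = s(x)·a(x) + t(x)·f(x) with s(x) ≡ x^2 + 13x (mod f), so (x^2 + 13x)·a(x) ≡ 8 (mod f). Multiplying by 8^(-1) ≡ 15 in F_17 gives a(x)^(-1) ≡ 15·(x^2 + 13x) ≡ 15x^2 + 8x (mod f). Check: (16x + 7)·(15x^2 + 8x) = 2x^3 + 12x^2 + 5x ≡ 1 (mod x^3 + 6x^2 + 11x + 8).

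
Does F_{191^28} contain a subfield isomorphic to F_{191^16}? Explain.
No: F_{191^16} is not a subfield of F_{191^28}

F_{p^m} embeds in F_{p^n} iff m | n. Here 16 ∤ 28 (since 28 = 1·16 + 12 with remainder 12 ≠ 0), so F_{191^16} is not a subfield of F_{191^28}. Equivalently: if it were, the tower law would give 16 = [F_{191^16}:F_191] dividing [F_{191^28}:F_191] = 28, contradiction.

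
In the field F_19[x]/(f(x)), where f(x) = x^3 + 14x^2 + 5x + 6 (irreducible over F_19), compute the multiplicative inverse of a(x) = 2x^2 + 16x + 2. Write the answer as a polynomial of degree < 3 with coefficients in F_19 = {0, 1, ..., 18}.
a(x)^(-1) ≡ 11x^2 + 2x + 6 (mod f(x))

Since f is irreducible over F_19, F_19[x]/(f) is a field and a(x) ≠ 0 has an inverse. Apply the extended Euclidean algorithm to f(x) and a(x) in F_19[x]: f(x) = (10x + 3)·a(x) + (13x);  a(x) = (6x + 10)·(13x) + (2). The last nonzero remainder is the constant 2 = gcd(f, a) in F_19. Back-substituting through the division chain expresses 2 = s(x)·a(x) + t(x)·f(x) with s(x) ≡ 3x^2 + 4x + 12 (mod f), so (3x^2 + 4x + 12)·a(x) ≡ 2 (mod f). Multiplying by 2^(-1) ≡ 10 in F_19 gives a(x)^(-1) ≡ 10·(3x^2 + 4x + 12) ≡ 11x^2 + 2x + 6 (mod f). Check: (2x^2 + 16x + 2)·(11x^2 + 2x + 6) = 3x^4 + 9x^3 + 9x^2 + 5x + 12 ≡ 1 (mod x^3 + 14x^2 + 5x + 6).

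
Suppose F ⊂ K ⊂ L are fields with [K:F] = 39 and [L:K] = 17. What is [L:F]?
[L:F] = 663

The tower law says that for any tower of field extensions F ⊂ K ⊂ L with finite degrees, [L:F] = [L:K] · [K:F]. Here this gives [L:F] = 17 · 39 = 663.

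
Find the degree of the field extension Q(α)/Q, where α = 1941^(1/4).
[Q(α):Q] = 4

α is a root of x^4 - 1941. By Eisenstein's criterion at the prime p = 3 (which divides the constant term 1941 but p^2 = 9 does not, since 1941 is squarefree), x^4 - 1941 is irreducible over Q. Hence [Q(α):Q] = 4.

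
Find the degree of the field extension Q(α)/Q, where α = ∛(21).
[Q(α):Q] = 3

The minimal polynomial of α is x^3 - 21, irreducible over Q since 21 is not a perfect cube (so x^3 - 21 has no rational root). Hence [Q(α):Q] = deg(m_α) = 3.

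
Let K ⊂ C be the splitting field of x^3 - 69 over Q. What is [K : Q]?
[K : Q] = 6

The roots of x^3 - 69 are ∛69, ω∛69, ω^2∛69 where ω = e^(2πi/3) is a primitive cube root of unity, so K = Q(∛69, ω). Now [Q(∛69):Q] = 3 (since 69 is not a perfect cube, x^3 - 69 is irreducible) and [Q(ω):Q] = 2. Both 2 and 3 divide [K:Q], and [K:Q] ≤ 3·2 = 6, so [K:Q] = 6. (Equivalently: Q(∛69) ⊂ R but ω ∉ R, so [K : Q(∛69)] = 2.)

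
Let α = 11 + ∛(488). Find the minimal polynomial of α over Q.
m_α(x) = x^3 - 33x^2 + 363x - 1819

Set β = α - 11 = ∛(488), so β^3 = 488. Then (α - 11)^3 - 488 = 0, i.e. α is a root of g(x) = (x - 11)^3 - 488 = x^3 - 33x^2 + 363x - 1819. Since g(x) = h(x - 11) where h(x) = x^3 - 488, and h is irreducible over Q (because 488 is not a perfect cube, so h has no rational root, and a monic cubic with no rational root is irreducible), g is also irreducible (irreducibility is preserved under the substitution x → x - 11). Hence m_α(x) = x^3 - 33x^2 + 363x - 1819.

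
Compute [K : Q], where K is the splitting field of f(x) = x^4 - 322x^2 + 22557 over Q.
[K : Q] = 4

Solving the quadratic in x^2: x^2 = (322 ± √(322^2 - 4·22557))/2 = (322 ± √13456)/2 = (322 ± 116)/2, giving x^2 = 103 or x^2 = 219. So f(x) = (x^2 - 103)(x^2 - 219) and the roots of f are ±√103, ±√219. Hence the splitting field is K = Q(√103, √219). Since 103 and 219 are distinct squarefree integers > 1, their product 22557 is not a perfect square, so √219 ∉ Q(√103). By the tower law [K:Q] = [Q(√103,√219):Q(√103)] · [Q(√103):Q] = 2 · 2 = 4.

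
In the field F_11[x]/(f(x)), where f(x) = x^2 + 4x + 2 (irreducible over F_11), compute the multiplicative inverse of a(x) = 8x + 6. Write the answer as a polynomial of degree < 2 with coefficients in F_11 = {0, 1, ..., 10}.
a(x)^(-1) ≡ 5x + 8 (mod f(x))

Since f is irreducible over F_11, F_11[x]/(f) is a field and a(x) ≠ 0 has an inverse. Apply the extended Euclidean algorithm to f(x) and a(x) in F_11[x]: f(x) = (7x + 9)·a(x) + (3). The last nonzero remainder is the constant 3 = gcd(f, a) in F_11. Back-substituting through the division chain expresses 3 = s(x)·a(x) + t(x)·f(x) with s(x) ≡ 4x + 2 (mod f), so (4x + 2)·a(x) ≡ 3 (mod f). Multiplying by 3^(-1) ≡ 4 in F_11 gives a(x)^(-1) ≡ 4·(4x + 2) ≡ 5x + 8 (mod f). Check: (8x + 6)·(5x + 8) = 7x^2 + 6x + 4 ≡ 1 (mod x^2 + 4x + 2).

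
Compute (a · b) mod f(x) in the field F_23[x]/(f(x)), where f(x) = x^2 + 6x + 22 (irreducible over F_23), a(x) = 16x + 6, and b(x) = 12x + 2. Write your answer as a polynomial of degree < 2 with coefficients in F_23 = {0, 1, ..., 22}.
a · b ≡ 10x + 20 (mod f(x))

Multiply in F_23[x]: a(x)·b(x) = (16x + 6)·(12x + 2) = 8x^2 + 12x + 12. This has degree ≥ 2, so divide by f(x) over F_23: 8x^2 + 12x + 12 = (8)·(x^2 + 6x + 22) + (10x + 20). Hence a·b ≡ 10x + 20 (mod f). (F_23[x]/(f) is a field with 23^2 = 529 elements since f is irreducible of degree 2.)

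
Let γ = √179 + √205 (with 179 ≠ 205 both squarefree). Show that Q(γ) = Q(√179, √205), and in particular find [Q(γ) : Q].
[Q(γ) : Q] = 4 (equivalently, Q(γ) = Q(√179, √205))

Obviously Q(γ) ⊆ Q(√179, √205), and [Q(√179, √205):Q] = 4 (since 179, 205 are distinct squarefree integers > 1 with 36695 not a perfect square). To show equality we compute the minimal polynomial of γ. From γ = √179 + √205: γ^2 = 179 + 2√(36695) + 205 = 384 + 2√(36695), so γ^2 - 384 = 2√(36695); squaring, (γ^2 - 384)^2 = 4·36695, i.e. γ^4 - 768γ^2 + 147456 - 146780 = 0, i.e. γ^4 - 768γ^2 + 676 = 0. So γ is a root of x^4 - 768x^2 + 676. This polynomial is irreducible over Q: it has no rational root (each ±√179 ± √205 is irrational), and any factorization into two quadratics over Q would force √(36695) ∈ Q (pairing opposite roots) or √179, √205 ∈ Q (other pairings), all impossible. Hence [Q(γ):Q] = 4 = [Q(√179, √205):Q], so Q(γ) = Q(√179, √205).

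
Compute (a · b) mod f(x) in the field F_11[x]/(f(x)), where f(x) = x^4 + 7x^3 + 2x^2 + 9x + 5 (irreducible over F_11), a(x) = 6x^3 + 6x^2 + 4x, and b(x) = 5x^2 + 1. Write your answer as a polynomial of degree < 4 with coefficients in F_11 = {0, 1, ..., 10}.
a · b ≡ 5x^3 + 8x^2 + 9 (mod f(x))

Multiply in F_11[x]: a(x)·b(x) = (6x^3 + 6x^2 + 4x)·(5x^2 + 1) = 8x^5 + 8x^4 + 4x^3 + 6x^2 + 4x. This has degree ≥ 4, so divide by f(x) over F_11: 8x^5 + 8x^4 + 4x^3 + 6x^2 + 4x = (8x + 7)·(x^4 + 7x^3 + 2x^2 + 9x + 5) + (5x^3 + 8x^2 + 9). Hence a·b ≡ 5x^3 + 8x^2 + 9 (mod f). (F_11[x]/(f) is a field with 11^4 = 14641 elements since f is irreducible of degree 4.)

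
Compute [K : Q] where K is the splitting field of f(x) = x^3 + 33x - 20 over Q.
[K : Q] = 6

By the rational root test, any rational root of the monic integer polynomial f(x) = x^3 + 33x - 20 must be an integer dividing the constant term -20, i.e. one of ±{1, 2, 4, 5, 10, 20}. Evaluating: f(1) = 14, f(-1) = -54, f(2) = 54, f(-2) = -94, f(4) = 176, f(-4) = -216, f(5) = 270, f(-5) = -310, f(10) = 1310, f(-10) = -1350, f(20) = 8640, f(-20) = -8680; none is 0, so f has no rational root and is therefore irreducible over Q (a cubic with no linear factor over a field is irreducible). For an irreducible cubic, the Galois group is A_3 or S_3 according as the discriminant disc(f) = -4a^3 - 27b^2 = -4·(33)^3 - 27·(-20)^2 = -154548 is or is not a square in Q. Here disc(f) = -154548 is not a perfect square in Q, so the Galois group of f over Q is not contained in A_3 and must be all of S_3. The splitting field has degree |S_3| = 6 over Q, so [K : Q] = 6.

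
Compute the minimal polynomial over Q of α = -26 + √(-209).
m_α(x) = x^2 + 52x + 885

From α + 26 = √(-209), squaring gives (α + 26)^2 = -209, i.e. α^2 + 52α + 676 = -209, so α^2 + 52α + 885 = 0. The discriminant of x^2 + 52x + 885 is (52)^2 - 4·(885) = 2704 - 3540 = -836, and 4·(-209) is not a perfect square in Q since -209 is squarefree and ≠ 1. Hence x^2 + 52x + 885 is irreducible over Q and is the minimal polynomial of α.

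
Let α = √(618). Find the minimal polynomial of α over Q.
m_α(x) = x^2 - 618

α satisfies α^2 - 618 = 0, so x^2 - 618 annihilates α. Since d = 618 is squarefree and ≠ 1, it is not a perfect square in Q, so x^2 - 618 has no rational root and is therefore irreducible over Q (a degree-2 polynomial over a field is irreducible iff it has no root). Hence m_α(x) = x^2 - 618.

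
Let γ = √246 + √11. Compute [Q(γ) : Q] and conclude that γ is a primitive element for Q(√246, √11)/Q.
[Q(γ) : Q] = 4 (equivalently, Q(γ) = Q(√246, √11))

Obviously Q(γ) ⊆ Q(√246, √11), and [Q(√246, √11):Q] = 4 (since 246, 11 are distinct squarefree integers > 1 with 2706 not a perfect square). To show equality we compute the minimal polynomial of γ. From γ = √246 + √11: γ^2 = 246 + 2√(2706) + 11 = 257 + 2√(2706), so γ^2 - 257 = 2√(2706); squaring, (γ^2 - 257)^2 = 4·2706, i.e. γ^4 - 514γ^2 + 66049 - 10824 = 0, i.e. γ^4 - 514γ^2 + 55225 = 0. So γ is a root of x^4 - 514x^2 + 55225. This polynomial is irreducible over Q: it has no rational root (each ±√246 ± √11 is irrational), and any factorization into two quadratics over Q would force √(2706) ∈ Q (pairing opposite roots) or √246, √11 ∈ Q (other pairings), all impossible. Hence [Q(γ):Q] = 4 = [Q(√246, √11):Q], so Q(γ) = Q(√246, √11).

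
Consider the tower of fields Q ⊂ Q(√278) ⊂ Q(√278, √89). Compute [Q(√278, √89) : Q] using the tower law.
[Q(√278, √89) : Q] = 4

[Q(√278):Q] = 2 (min poly x^2 - 278, irreducible since 278 is squarefree > 1). For the top step, suppose √89 ∈ Q(√278), say √89 = c + d√278 with c, d ∈ Q. Squaring: 89 = c^2 + 278d^2 + 2cd√278. Since √278 ∉ Q this forces 2cd = 0. If d = 0 then √89 = c ∈ Q, contradicting 89 squarefree > 1. If c = 0 then 89 = 278d^2, so 278·89 = (278d)^2 is a perfect square in Q — but 278·89 = 24742 is not a perfect square (since 278 and 89 are distinct squarefree integers). Contradiction. Hence √89 ∉ Q(√278), so x^2 - 89 stays irreducible over Q(√278) and [Q(√278, √89) : Q(√278)] = 2. By the tower law, [Q(√278, √89) : Q] = 2 · 2 = 4.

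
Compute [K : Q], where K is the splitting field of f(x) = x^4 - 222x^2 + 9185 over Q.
[K : Q] = 4

Solving the quadratic in x^2: x^2 = (222 ± √(222^2 - 4·9185))/2 = (222 ± √12544)/2 = (222 ± 112)/2, giving x^2 = 55 or x^2 = 167. So f(x) = (x^2 - 55)(x^2 - 167) and the roots of f are ±√55, ±√167. Hence the splitting field is K = Q(√55, √167). Since 55 and 167 are distinct squarefree integers > 1, their product 9185 is not a perfect square, so √167 ∉ Q(√55). By the tower law [K:Q] = [Q(√55,√167):Q(√55)] · [Q(√55):Q] = 2 · 2 = 4.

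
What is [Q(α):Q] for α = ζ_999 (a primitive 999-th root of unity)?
[Q(α):Q] = 648

The minimal polynomial of ζ_999 over Q is the 999-th cyclotomic polynomial Φ_999(x), which is irreducible over Q and has degree φ(999) = 648. Hence [Q(α):Q] = φ(999) = 648.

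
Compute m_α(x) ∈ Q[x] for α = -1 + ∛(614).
m_α(x) = x^3 + 3x^2 + 3x - 613

Set β = α + 1 = ∛(614), so β^3 = 614. Then (α + 1)^3 - 614 = 0, i.e. α is a root of g(x) = (x + 1)^3 - 614 = x^3 + 3x^2 + 3x - 613. Since g(x) = h(x + 1) where h(x) = x^3 - 614, and h is irreducible over Q (because 614 is not a perfect cube, so h has no rational root, and a monic cubic with no rational root is irreducible), g is also irreducible (irreducibility is preserved under the substitution x → x + 1). Hence m_α(x) = x^3 + 3x^2 + 3x - 613.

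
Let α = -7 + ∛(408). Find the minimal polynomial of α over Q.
m_α(x) = x^3 + 21x^2 + 147x - 65

Set β = α + 7 = ∛(408), so β^3 = 408. Then (α + 7)^3 - 408 = 0, i.e. α is a root of g(x) = (x + 7)^3 - 408 = x^3 + 21x^2 + 147x - 65. Since g(x) = h(x + 7) where h(x) = x^3 - 408, and h is irreducible over Q (because 408 is not a perfect cube, so h has no rational root, and a monic cubic with no rational root is irreducible), g is also irreducible (irreducibility is preserved under the substitution x → x + 7). Hence m_α(x) = x^3 + 21x^2 + 147x - 65.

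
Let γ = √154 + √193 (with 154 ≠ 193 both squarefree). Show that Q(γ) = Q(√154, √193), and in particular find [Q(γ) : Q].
[Q(γ) : Q] = 4 (equivalently, Q(γ) = Q(√154, √193))

Obviously Q(γ) ⊆ Q(√154, √193), and [Q(√154, √193):Q] = 4 (since 154, 193 are distinct squarefree integers > 1 with 29722 not a perfect square). To show equality we compute the minimal polynomial of γ. From γ = √154 + √193: γ^2 = 154 + 2√(29722) + 193 = 347 + 2√(29722), so γ^2 - 347 = 2√(29722); squaring, (γ^2 - 347)^2 = 4·29722, i.e. γ^4 - 694γ^2 + 120409 - 118888 = 0, i.e. γ^4 - 694γ^2 + 1521 = 0. So γ is a root of x^4 - 694x^2 + 1521. This polynomial is irreducible over Q: it has no rational root (each ±√154 ± √193 is irrational), and any factorization into two quadratics over Q would force √(29722) ∈ Q (pairing opposite roots) or √154, √193 ∈ Q (other pairings), all impossible. Hence [Q(γ):Q] = 4 = [Q(√154, √193):Q], so Q(γ) = Q(√154, √193).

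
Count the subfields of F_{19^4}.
F_{19^4} has 3 subfields

The subfields of F_{p^n} are exactly the fields F_{p^d} for d | n (each is the fixed field of the unique index-d subgroup of Gal(F_{p^n}/F_p) ≅ Z/nZ). The divisors of n = 4 are {1, 2, 4}, giving 3 subfields: F_{19^1}, F_{19^2}, F_{19^4}.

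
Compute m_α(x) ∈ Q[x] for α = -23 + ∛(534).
m_α(x) = x^3 + 69x^2 + 1587x + 11633

Set β = α + 23 = ∛(534), so β^3 = 534. Then (α + 23)^3 - 534 = 0, i.e. α is a root of g(x) = (x + 23)^3 - 534 = x^3 + 69x^2 + 1587x + 11633. Since g(x) = h(x + 23) where h(x) = x^3 - 534, and h is irreducible over Q (because 534 is not a perfect cube, so h has no rational root, and a monic cubic with no rational root is irreducible), g is also irreducible (irreducibility is preserved under the substitution x → x + 23). Hence m_α(x) = x^3 + 69x^2 + 1587x + 11633.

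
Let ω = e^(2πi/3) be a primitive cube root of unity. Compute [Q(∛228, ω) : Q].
[Q(∛228, ω) : Q] = 6

[Q(∛228):Q] = 3 (min poly x^3 - 228, irreducible since 228 is not a perfect cube). [Q(ω):Q] = 2 (min poly x^2 + x + 1). Since Q(∛228) ⊂ R and ω ∉ R, we have ω ∉ Q(∛228), so x^2 + x + 1 remains irreducible over Q(∛228) and [Q(∛228, ω) : Q(∛228)] = 2. By the tower law, [Q(∛228, ω) : Q] = 3 · 2 = 6. (In fact Q(∛228, ω) is the splitting field of x^3 - 228 over Q.)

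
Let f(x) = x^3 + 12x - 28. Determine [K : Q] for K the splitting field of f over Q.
[K : Q] = 6

By the rational root test, any rational root of the monic integer polynomial f(x) = x^3 + 12x - 28 must be an integer dividing the constant term -28, i.e. one of ±{1, 2, 4, 7, 14, 28}. Evaluating: f(1) = -15, f(-1) = -41, f(2) = 4, f(-2) = -60, f(4) = 84, f(-4) = -140, f(7) = 399, f(-7) = -455, f(14) = 2884, f(-14) = -2940, f(28) = 22260, f(-28) = -22316; none is 0, so f has no rational root and is therefore irreducible over Q (a cubic with no linear factor over a field is irreducible). For an irreducible cubic, the Galois group is A_3 or S_3 according as the discriminant disc(f) = -4a^3 - 27b^2 = -4·(12)^3 - 27·(-28)^2 = -28080 is or is not a square in Q. Here disc(f) = -28080 is not a perfect square in Q, so the Galois group of f over Q is not contained in A_3 and must be all of S_3. The splitting field has degree |S_3| = 6 over Q, so [K : Q] = 6.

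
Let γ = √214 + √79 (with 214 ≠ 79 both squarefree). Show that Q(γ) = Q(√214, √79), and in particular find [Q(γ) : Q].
[Q(γ) : Q] = 4 (equivalently, Q(γ) = Q(√214, √79))

Obviously Q(γ) ⊆ Q(√214, √79), and [Q(√214, √79):Q] = 4 (since 214, 79 are distinct squarefree integers > 1 with 16906 not a perfect square). To show equality we compute the minimal polynomial of γ. From γ = √214 + √79: γ^2 = 214 + 2√(16906) + 79 = 293 + 2√(16906), so γ^2 - 293 = 2√(16906); squaring, (γ^2 - 293)^2 = 4·16906, i.e. γ^4 - 586γ^2 + 85849 - 67624 = 0, i.e. γ^4 - 586γ^2 + 18225 = 0. So γ is a root of x^4 - 586x^2 + 18225. This polynomial is irreducible over Q: it has no rational root (each ±√214 ± √79 is irrational), and any factorization into two quadratics over Q would force √(16906) ∈ Q (pairing opposite roots) or √214, √79 ∈ Q (other pairings), all impossible. Hence [Q(γ):Q] = 4 = [Q(√214, √79):Q], so Q(γ) = Q(√214, √79).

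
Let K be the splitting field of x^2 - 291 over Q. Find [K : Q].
[K : Q] = 2

f(x) = x^2 - 291 factors as (x - √291)(x + √291). The splitting field is K = Q(√291). Since 291 is squarefree and > 1, it is not a perfect square, so x^2 - 291 is irreducible over Q and [Q(√291) : Q] = 2. Hence [K : Q] = 2.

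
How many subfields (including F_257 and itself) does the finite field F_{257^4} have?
F_{257^4} has 3 subfields

The subfields of F_{p^n} are exactly the fields F_{p^d} for d | n (each is the fixed field of the unique index-d subgroup of Gal(F_{p^n}/F_p) ≅ Z/nZ). The divisors of n = 4 are {1, 2, 4}, giving 3 subfields: F_{257^1}, F_{257^2}, F_{257^4}.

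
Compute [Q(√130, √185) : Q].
[Q(√130, √185) : Q] = 4

[Q(√130):Q] = 2 (min poly x^2 - 130, irreducible since 130 is squarefree > 1). For the top step, suppose √185 ∈ Q(√130), say √185 = c + d√130 with c, d ∈ Q. Squaring: 185 = c^2 + 130d^2 + 2cd√130. Since √130 ∉ Q this forces 2cd = 0. If d = 0 then √185 = c ∈ Q, contradicting 185 squarefree > 1. If c = 0 then 185 = 130d^2, so 130·185 = (130d)^2 is a perfect square in Q — but 130·185 = 24050 is not a perfect square (since 130 and 185 are distinct squarefree integers). Contradiction. Hence √185 ∉ Q(√130), so x^2 - 185 stays irreducible over Q(√130) and [Q(√130, √185) : Q(√130)] = 2. By the tower law, [Q(√130, √185) : Q] = 2 · 2 = 4.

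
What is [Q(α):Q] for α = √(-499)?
[Q(α):Q] = 2

[Q(α):Q] equals the degree of the minimal polynomial of α. Here α^2 = -499 and x^2 + 499 is irreducible (d = -499 is squarefree, ≠ 1, hence not a square), so deg(m_α) = 2. Thus [Q(α):Q] = 2.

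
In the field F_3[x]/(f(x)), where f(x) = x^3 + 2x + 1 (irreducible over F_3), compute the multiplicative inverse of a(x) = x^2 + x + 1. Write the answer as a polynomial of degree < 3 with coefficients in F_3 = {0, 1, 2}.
a(x)^(-1) ≡ 2x^2 + x + 1 (mod f(x))

Since f is irreducible over F_3, F_3[x]/(f) is a field and a(x) ≠ 0 has an inverse. Apply the extended Euclidean algorithm to f(x) and a(x) in F_3[x]: f(x) = (x + 2)·a(x) + (2x + 2);  a(x) = (2x)·(2x + 2) + (1). The last nonzero remainder is the constant 1 = gcd(f, a) in F_3. Back-substituting through the division chain expresses 1 = s(x)·a(x) + t(x)·f(x) with s(x) ≡ 2x^2 + x + 1 (mod f), so a(x)^(-1) ≡ s(x) = 2x^2 + x + 1 (mod f). Check: (x^2 + x + 1)·(2x^2 + x + 1) = 2x^4 + x^2 + 2x + 1 ≡ 1 (mod x^3 + 2x + 1).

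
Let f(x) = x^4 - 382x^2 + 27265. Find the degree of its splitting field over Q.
[K : Q] = 4

Solving the quadratic in x^2: x^2 = (382 ± √(382^2 - 4·27265))/2 = (382 ± √36864)/2 = (382 ± 192)/2, giving x^2 = 95 or x^2 = 287. So f(x) = (x^2 - 95)(x^2 - 287) and the roots of f are ±√95, ±√287. Hence the splitting field is K = Q(√95, √287). Since 95 and 287 are distinct squarefree integers > 1, their product 27265 is not a perfect square, so √287 ∉ Q(√95). By the tower law [K:Q] = [Q(√95,√287):Q(√95)] · [Q(√95):Q] = 2 · 2 = 4.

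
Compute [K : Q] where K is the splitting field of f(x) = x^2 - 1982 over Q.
[K : Q] = 2

f(x) = x^2 - 1982 factors as (x - √1982)(x + √1982). The splitting field is K = Q(√1982). Since 1982 is squarefree and > 1, it is not a perfect square, so x^2 - 1982 is irreducible over Q and [Q(√1982) : Q] = 2. Hence [K : Q] = 2.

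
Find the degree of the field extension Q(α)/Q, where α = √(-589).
[Q(α):Q] = 2

[Q(α):Q] equals the degree of the minimal polynomial of α. Here α^2 = -589 and x^2 + 589 is irreducible (d = -589 is squarefree, ≠ 1, hence not a square), so deg(m_α) = 2. Thus [Q(α):Q] = 2.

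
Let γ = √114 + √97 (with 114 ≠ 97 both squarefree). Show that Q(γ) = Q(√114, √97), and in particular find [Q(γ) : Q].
[Q(γ) : Q] = 4 (equivalently, Q(γ) = Q(√114, √97))

Obviously Q(γ) ⊆ Q(√114, √97), and [Q(√114, √97):Q] = 4 (since 114, 97 are distinct squarefree integers > 1 with 11058 not a perfect square). To show equality we compute the minimal polynomial of γ. From γ = √114 + √97: γ^2 = 114 + 2√(11058) + 97 = 211 + 2√(11058), so γ^2 - 211 = 2√(11058); squaring, (γ^2 - 211)^2 = 4·11058, i.e. γ^4 - 422γ^2 + 44521 - 44232 = 0, i.e. γ^4 - 422γ^2 + 289 = 0. So γ is a root of x^4 - 422x^2 + 289. This polynomial is irreducible over Q: it has no rational root (each ±√114 ± √97 is irrational), and any factorization into two quadratics over Q would force √(11058) ∈ Q (pairing opposite roots) or √114, √97 ∈ Q (other pairings), all impossible. Hence [Q(γ):Q] = 4 = [Q(√114, √97):Q], so Q(γ) = Q(√114, √97).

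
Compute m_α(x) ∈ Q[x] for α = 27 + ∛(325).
m_α(x) = x^3 - 81x^2 + 2187x - 20008

Set β = α - 27 = ∛(325), so β^3 = 325. Then (α - 27)^3 - 325 = 0, i.e. α is a root of g(x) = (x - 27)^3 - 325 = x^3 - 81x^2 + 2187x - 20008. Since g(x) = h(x - 27) where h(x) = x^3 - 325, and h is irreducible over Q (because 325 is not a perfect cube, so h has no rational root, and a monic cubic with no rational root is irreducible), g is also irreducible (irreducibility is preserved under the substitution x → x - 27). Hence m_α(x) = x^3 - 81x^2 + 2187x - 20008.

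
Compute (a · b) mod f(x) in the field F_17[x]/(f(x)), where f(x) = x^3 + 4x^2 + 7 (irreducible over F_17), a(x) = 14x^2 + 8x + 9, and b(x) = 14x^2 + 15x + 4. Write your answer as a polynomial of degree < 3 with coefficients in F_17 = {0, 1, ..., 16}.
a · b ≡ 8x^2 + 2x + 6 (mod f(x))

Multiply in F_17[x]: a(x)·b(x) = (14x^2 + 8x + 9)·(14x^2 + 15x + 4) = 9x^4 + 16x^3 + 13x^2 + 14x + 2. This has degree ≥ 3, so divide by f(x) over F_17: 9x^4 + 16x^3 + 13x^2 + 14x + 2 = (9x + 14)·(x^3 + 4x^2 + 7) + (8x^2 + 2x + 6). Hence a·b ≡ 8x^2 + 2x + 6 (mod f). (F_17[x]/(f) is a field with 17^3 = 4913 elements since f is irreducible of degree 3.)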